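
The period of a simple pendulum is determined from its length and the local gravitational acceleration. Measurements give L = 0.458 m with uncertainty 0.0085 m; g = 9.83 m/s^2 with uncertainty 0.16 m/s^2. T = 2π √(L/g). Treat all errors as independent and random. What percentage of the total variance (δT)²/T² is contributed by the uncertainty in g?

43.5%

(δT/T)² = (½·δL/L)² + (−½·δg/g)²
  L term: (0.5×0.0186)² = 8.61e-05
  g term: (-0.5×0.0163)² = 6.62e-05
Total = 0.000152. Share from g = 6.62e-05/0.000152 = 0.435.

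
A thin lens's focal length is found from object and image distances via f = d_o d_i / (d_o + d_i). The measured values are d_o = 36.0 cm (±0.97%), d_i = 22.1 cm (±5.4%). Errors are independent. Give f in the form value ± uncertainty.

∂f/∂d_o = (d_i/(d_o+d_i))² = 0.145;  ∂f/∂d_i = (d_o/(d_o+d_i))² = 0.384
δf = √((∂f/∂d_o · δd_o)² + (∂f/∂d_i · δd_i)²) = √(0.00255 + 0.210) = 0.461 cm
f = 13.7 cm.

13.7 ± 0.461 cm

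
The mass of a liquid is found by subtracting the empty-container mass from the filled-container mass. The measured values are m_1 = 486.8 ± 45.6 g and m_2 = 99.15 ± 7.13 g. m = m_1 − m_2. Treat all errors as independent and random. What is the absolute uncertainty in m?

46.2 g

Sums and differences: (δm)² = Σ (cᵢ δxᵢ)².
  (δm_1)² = 2080;  (δm_2)² = 50.8
δm = √(2130) = 46.2 g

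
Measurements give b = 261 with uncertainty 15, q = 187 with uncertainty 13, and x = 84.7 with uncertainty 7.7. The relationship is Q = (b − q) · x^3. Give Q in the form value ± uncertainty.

Let u = b − q = 74.0. δu = √(δb² + δq²) = √(225 + 169) = 19.8, so δu/u = 0.268.
Q is then a monomial in u, x:
δQ/Q = √((δu/u)² + (3·δx/x)²) = √(0.0720 + 0.0744) = 0.383
Q = 4.5e+07, so δQ = 0.383 × 4.5e+07 = 1.72e+07.

(4.50 ± 1.72) × 10^7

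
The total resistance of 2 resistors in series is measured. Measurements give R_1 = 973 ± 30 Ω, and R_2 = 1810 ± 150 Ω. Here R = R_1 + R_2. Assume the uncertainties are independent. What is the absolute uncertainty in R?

153 Ω

Sums and differences: (δR)² = Σ (cᵢ δxᵢ)².
  (δR_1)² = 900;  (δR_2)² = 22500
δR = √(23400) = 153 Ω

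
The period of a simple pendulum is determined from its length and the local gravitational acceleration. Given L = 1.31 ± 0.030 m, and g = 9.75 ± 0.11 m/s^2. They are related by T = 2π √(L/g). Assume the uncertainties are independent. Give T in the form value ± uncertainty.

2.30 ± 0.0294 s

Products/powers → add relative errors in quadrature, weighted by exponent:
  (½·δL/L)² = (0.5×0.0229)² = 0.000131;  (−½·δg/g)² = (-0.5×0.0113)² = 3.18e-05
δT/T = √(0.000163) = 0.0128
T = 2.30 s, so δT = 0.0128 × 2.30 = 0.0294 s.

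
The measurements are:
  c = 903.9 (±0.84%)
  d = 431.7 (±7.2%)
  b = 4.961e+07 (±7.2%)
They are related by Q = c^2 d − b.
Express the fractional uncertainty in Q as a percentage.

Let p = c^2·d = 3.527e+08. δp/p = √((2·δc/c)² + (1·δd/d)²) = √(0.000282 + 0.00518) = 0.0739, so δp = 2.61e+07.
Q = p − b: δQ = √(δp² + δb²) = √(6.8e+14 + 1.28e+13) = 2.63e+07
Q = 3.031e+08, so δQ/Q = 2.63e+07/3.031e+08 = 0.0868.

8.68%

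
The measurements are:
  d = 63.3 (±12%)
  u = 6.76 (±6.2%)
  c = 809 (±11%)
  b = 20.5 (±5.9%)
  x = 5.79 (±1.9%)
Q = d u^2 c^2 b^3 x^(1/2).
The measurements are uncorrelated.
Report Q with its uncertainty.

(3.92 ± 1.30) × 10^13

Q is a product of powers, so relative uncertainties combine in quadrature:
  (1·δd/d)² = (1×0.120)² = 0.0144;  (2·δu/u)² = (2×0.0620)² = 0.0154;  (2·δc/c)² = (2×0.110)² = 0.0484;  (3·δb/b)² = (3×0.0590)² = 0.0313;  (½·δx/x)² = (0.5×0.0190)² = 9.02e-05
δQ/Q = √(0.110) = 0.331
Q = 3.92e+13, so δQ = 0.331 × 3.92e+13 = 1.3e+13.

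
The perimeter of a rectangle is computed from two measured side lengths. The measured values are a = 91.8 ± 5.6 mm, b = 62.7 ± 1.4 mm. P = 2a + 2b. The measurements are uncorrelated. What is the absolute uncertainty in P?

P is a linear combination, so absolute uncertainties add in quadrature:
  (2·δa)² = 125;  (2·δb)² = 7.84
δP = √(133) = 11.5 mm

11.5 mm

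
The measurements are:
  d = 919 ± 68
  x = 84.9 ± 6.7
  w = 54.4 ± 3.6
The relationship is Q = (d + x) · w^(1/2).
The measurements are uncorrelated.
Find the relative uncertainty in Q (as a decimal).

Let u = d + x = 1000. δu = √(δd² + δx²) = √(4620 + 44.9) = 68.3, so δu/u = 0.0681.
Q is then a monomial in u, w:
δQ/Q = √((δu/u)² + (½·δw/w)²) = √(0.00463 + 0.00109) = 0.0757

0.0757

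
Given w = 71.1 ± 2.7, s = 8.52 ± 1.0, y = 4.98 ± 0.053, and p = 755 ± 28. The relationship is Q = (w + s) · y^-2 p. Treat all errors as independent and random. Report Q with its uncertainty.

Let u = w + s = 79.6. δu = √(δw² + δs²) = √(7.29 + 1.00) = 2.88, so δu/u = 0.0362.
Q is then a monomial in u, y, p:
δQ/Q = √((δu/u)² + (-2·δy/y)² + (1·δp/p)²) = √(0.00131 + 0.000453 + 0.00138) = 0.0560
Q = 2420, so δQ = 0.0560 × 2420 = 136.

2420 ± 136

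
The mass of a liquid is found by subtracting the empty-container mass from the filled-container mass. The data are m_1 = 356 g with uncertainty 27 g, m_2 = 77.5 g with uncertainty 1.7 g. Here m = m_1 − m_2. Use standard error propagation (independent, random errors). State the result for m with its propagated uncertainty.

278 ± 27.1 g

m is a linear combination, so absolute uncertainties add in quadrature:
  (δm_1)² = 729;  (δm_2)² = 2.89
δm = √(732) = 27.1 g
m = 278 g.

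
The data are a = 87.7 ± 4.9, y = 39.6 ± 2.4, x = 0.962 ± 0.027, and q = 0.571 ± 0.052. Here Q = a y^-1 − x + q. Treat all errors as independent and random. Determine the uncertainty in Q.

Let p = a·y^-1 = 2.21. δp/p = √((1·δa/a)² + (-1·δy/y)²) = √(0.00312 + 0.00367) = 0.0824, so δp = 0.183.
Q = p − x + q: δQ = √(δp² + δx² + δq²) = √(0.0333 + 0.000729 + 0.00270) = 0.192

0.192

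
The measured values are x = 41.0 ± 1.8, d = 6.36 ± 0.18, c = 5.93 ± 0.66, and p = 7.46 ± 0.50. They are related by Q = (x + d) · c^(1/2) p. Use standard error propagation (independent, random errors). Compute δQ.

81.8

Let u = x + d = 47.4. δu = √(δx² + δd²) = √(3.24 + 0.0324) = 1.81, so δu/u = 0.0382.
Q is then a monomial in u, c, p:
δQ/Q = √((δu/u)² + (½·δc/c)² + (1·δp/p)²) = √(0.00146 + 0.00310 + 0.00449) = 0.0951
Q = 860, so δQ = 0.0951 × 860 = 81.8.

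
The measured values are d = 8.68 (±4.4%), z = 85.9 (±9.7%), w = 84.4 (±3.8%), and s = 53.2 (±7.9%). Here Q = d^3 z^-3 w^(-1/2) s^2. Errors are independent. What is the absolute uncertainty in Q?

Each factor contributes (exponent × relative error)² to (δQ/Q)²:
  (3·δd/d)² = (3×0.0440)² = 0.0174;  (-3·δz/z)² = (-3×0.0970)² = 0.0847;  (−½·δw/w)² = (-0.5×0.0380)² = 0.000361;  (2·δs/s)² = (2×0.0790)² = 0.0250
δQ/Q = √(0.127) = 0.357
Q = 0.318, so δQ = 0.357 × 0.318 = 0.113.

0.113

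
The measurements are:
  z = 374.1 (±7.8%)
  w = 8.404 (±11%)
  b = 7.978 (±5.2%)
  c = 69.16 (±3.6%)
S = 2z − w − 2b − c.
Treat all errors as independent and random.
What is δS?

58.4

Each term contributes (cᵢ δxᵢ)² to (δS)²:
  (2·δz)² = 3410;  (δw)² = 0.855;  (2·δb)² = 0.688;  (δc)² = 6.20
δS = √(3410) = 58.4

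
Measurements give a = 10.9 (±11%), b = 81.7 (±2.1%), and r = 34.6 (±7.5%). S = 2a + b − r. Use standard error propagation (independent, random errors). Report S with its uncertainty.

Each term contributes (cᵢ δxᵢ)² to (δS)²:
  (2·δa)² = 5.75;  (δb)² = 2.94;  (δr)² = 6.73
δS = √(15.4) = 3.93
S = 68.9.

68.9 ± 3.93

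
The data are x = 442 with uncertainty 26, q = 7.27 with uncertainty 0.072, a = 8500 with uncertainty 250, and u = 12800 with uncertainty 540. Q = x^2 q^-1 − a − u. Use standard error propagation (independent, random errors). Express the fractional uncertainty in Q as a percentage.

57.9%

Let p = x^2·q^-1 = 26900. δp/p = √((2·δx/x)² + (-1·δq/q)²) = √(0.0138 + 9.81e-05) = 0.118, so δp = 3170.
Q = p − a − u: δQ = √(δp² + δa² + δu²) = √(1.01e+07 + 62500 + 2.92e+05) = 3230
Q = 5570, so δQ/Q = 3230/5570 = 0.579.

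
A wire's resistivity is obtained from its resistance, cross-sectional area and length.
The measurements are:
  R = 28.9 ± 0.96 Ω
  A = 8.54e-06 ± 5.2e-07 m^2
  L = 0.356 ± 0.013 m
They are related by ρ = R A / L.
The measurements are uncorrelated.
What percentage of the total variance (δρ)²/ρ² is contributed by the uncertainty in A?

(δρ/ρ)² = (1·δR/R)² + (1·δA/A)² + (-1·δL/L)²
  R term: (1×0.0332)² = 0.00110
  A term: (1×0.0609)² = 0.00371
  L term: (-1×0.0365)² = 0.00133
Total = 0.00614. Share from A = 0.00371/0.00614 = 0.603.

60.3%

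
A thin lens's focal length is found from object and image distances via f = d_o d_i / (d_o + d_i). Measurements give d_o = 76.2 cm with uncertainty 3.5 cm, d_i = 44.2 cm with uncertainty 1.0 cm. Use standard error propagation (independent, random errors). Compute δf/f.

∂f/∂d_o = (d_i/(d_o+d_i))² = 0.135;  ∂f/∂d_i = (d_o/(d_o+d_i))² = 0.401
δf = √((∂f/∂d_o · δd_o)² + (∂f/∂d_i · δd_i)²) = √(0.222 + 0.160) = 0.619 cm
f = 28.0 cm, so δf/f = 0.619/28.0 = 0.0221.

0.0221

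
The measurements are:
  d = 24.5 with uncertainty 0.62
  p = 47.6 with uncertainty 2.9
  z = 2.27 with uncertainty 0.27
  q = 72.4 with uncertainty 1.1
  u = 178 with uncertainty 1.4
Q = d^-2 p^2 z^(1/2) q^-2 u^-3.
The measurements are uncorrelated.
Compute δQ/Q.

0.150

Relative error in a monomial: (δQ/Q)² = Σ (nᵢ · δxᵢ/xᵢ)².
  (-2·δd/d)² = (-2×0.0253)² = 0.00256;  (2·δp/p)² = (2×0.0609)² = 0.0148;  (½·δz/z)² = (0.5×0.119)² = 0.00354;  (-2·δq/q)² = (-2×0.0152)² = 0.000923;  (-3·δu/u)² = (-3×0.00787)² = 0.000557
δQ/Q = √(0.0224) = 0.150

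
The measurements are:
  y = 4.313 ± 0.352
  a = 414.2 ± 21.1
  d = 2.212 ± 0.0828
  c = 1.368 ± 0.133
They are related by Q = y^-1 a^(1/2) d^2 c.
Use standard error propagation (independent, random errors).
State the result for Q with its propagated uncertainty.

For a monomial Q ∝ y^-1, a^(1/2), d^2, c, fractional errors add in quadrature:
  (-1·δy/y)² = (-1×0.0816)² = 0.00666;  (½·δa/a)² = (0.5×0.0509)² = 0.000649;  (2·δd/d)² = (2×0.0374)² = 0.00560;  (1·δc/c)² = (1×0.0972)² = 0.00945
δQ/Q = √(0.0224) = 0.150
Q = 31.59, so δQ = 0.150 × 31.59 = 4.72.

31.59 ± 4.72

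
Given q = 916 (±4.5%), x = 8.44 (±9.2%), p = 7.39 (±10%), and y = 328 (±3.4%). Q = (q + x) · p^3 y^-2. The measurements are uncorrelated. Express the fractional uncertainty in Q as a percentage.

31.1%

Let u = q + x = 924. δu = √(δq² + δx²) = √(1700 + 0.603) = 41.2, so δu/u = 0.0446.
Q is then a monomial in u, p, y:
δQ/Q = √((δu/u)² + (3·δp/p)² + (-2·δy/y)²) = √(0.00199 + 0.0900 + 0.00462) = 0.311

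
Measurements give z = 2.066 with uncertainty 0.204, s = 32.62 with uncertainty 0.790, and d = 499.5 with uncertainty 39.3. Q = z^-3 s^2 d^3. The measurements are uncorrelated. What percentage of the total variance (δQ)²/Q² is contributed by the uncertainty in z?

(δQ/Q)² = (-3·δz/z)² + (2·δs/s)² + (3·δd/d)²
  z term: (-3×0.0987)² = 0.0877
  s term: (2×0.0242)² = 0.00235
  d term: (3×0.0787)² = 0.0557
Total = 0.146. Share from z = 0.0877/0.146 = 0.602.

60.2%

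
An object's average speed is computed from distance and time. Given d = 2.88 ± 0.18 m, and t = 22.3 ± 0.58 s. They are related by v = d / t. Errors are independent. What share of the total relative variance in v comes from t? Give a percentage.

(δv/v)² = (1·δd/d)² + (-1·δt/t)²
  d term: (1×0.0625)² = 0.00391
  t term: (-1×0.0260)² = 0.000676
Total = 0.00458. Share from t = 0.000676/0.00458 = 0.148.

14.8%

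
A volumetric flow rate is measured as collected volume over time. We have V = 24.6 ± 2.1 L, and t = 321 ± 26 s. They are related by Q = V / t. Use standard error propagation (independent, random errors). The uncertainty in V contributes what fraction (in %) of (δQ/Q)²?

(δQ/Q)² = (1·δV/V)² + (-1·δt/t)²
  V term: (1×0.0854)² = 0.00729
  t term: (-1×0.0810)² = 0.00656
Total = 0.0138. Share from V = 0.00729/0.0138 = 0.526.

52.6%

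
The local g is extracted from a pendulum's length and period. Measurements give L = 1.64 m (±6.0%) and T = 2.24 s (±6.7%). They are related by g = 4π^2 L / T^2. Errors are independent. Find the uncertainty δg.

1.89 m/s^2

Since g is a product/quotient, work with relative uncertainties:
  (1·δL/L)² = (1×0.0600)² = 0.00360;  (-2·δT/T)² = (-2×0.0670)² = 0.0180
δg/g = √(0.0216) = 0.147
g = 12.9 m/s^2, so δg = 0.147 × 12.9 = 1.89 m/s^2.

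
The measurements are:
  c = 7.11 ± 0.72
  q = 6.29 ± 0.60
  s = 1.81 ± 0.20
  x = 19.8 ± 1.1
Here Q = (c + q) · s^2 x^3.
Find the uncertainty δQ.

Let u = c + q = 13.4. δu = √(δc² + δq²) = √(0.518 + 0.360) = 0.937, so δu/u = 0.0699.
Q is then a monomial in u, s, x:
δQ/Q = √((δu/u)² + (2·δs/s)² + (3·δx/x)²) = √(0.00489 + 0.0488 + 0.0278) = 0.285
Q = 3.41e+05, so δQ = 0.285 × 3.41e+05 = 97300.

97300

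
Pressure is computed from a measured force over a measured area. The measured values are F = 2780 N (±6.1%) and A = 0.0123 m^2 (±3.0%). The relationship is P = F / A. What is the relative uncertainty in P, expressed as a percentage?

Each factor contributes (exponent × relative error)² to (δP/P)²:
  (1·δF/F)² = (1×0.0610)² = 0.00372;  (-1·δA/A)² = (-1×0.0300)² = 0.000900
δP/P = √(0.00462) = 0.0680

6.80%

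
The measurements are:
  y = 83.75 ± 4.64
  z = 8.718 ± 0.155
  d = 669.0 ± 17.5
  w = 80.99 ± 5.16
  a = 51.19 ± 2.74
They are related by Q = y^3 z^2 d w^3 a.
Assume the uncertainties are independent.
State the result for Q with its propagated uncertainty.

Each factor contributes (exponent × relative error)² to (δQ/Q)²:
  (3·δy/y)² = (3×0.0554)² = 0.0276;  (2·δz/z)² = (2×0.0178)² = 0.00126;  (1·δd/d)² = (1×0.0262)² = 0.000684;  (3·δw/w)² = (3×0.0637)² = 0.0365;  (1·δa/a)² = (1×0.0535)² = 0.00287
δQ/Q = √(0.0690) = 0.263
Q = 8.123e+17, so δQ = 0.263 × 8.123e+17 = 2.13e+17.

(8.123 ± 2.13) × 10^17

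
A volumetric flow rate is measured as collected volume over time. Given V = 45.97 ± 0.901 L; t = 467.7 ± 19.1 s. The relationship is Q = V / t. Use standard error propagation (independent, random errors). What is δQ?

0.00445 L/s

Q is a product of powers, so relative uncertainties combine in quadrature:
  (1·δV/V)² = (1×0.0196)² = 0.000384;  (-1·δt/t)² = (-1×0.0408)² = 0.00167
δQ/Q = √(0.00205) = 0.0453
Q = 0.09829 L/s, so δQ = 0.0453 × 0.09829 = 0.00445 L/s.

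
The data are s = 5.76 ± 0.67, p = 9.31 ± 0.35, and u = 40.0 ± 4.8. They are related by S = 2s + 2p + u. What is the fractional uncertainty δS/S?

0.0717

Sums and differences: (δS)² = Σ (cᵢ δxᵢ)².
  (2·δs)² = 1.80;  (2·δp)² = 0.490;  (δu)² = 23.0
δS = √(25.3) = 5.03
S = 70.1, so δS/S = 5.03/70.1 = 0.0717.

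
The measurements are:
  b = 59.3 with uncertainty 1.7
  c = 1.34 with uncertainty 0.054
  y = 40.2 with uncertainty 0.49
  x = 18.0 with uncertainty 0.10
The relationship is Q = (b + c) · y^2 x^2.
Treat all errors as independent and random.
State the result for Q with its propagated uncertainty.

(3.18 ± 0.123) × 10^7

Let u = b + c = 60.6. δu = √(δb² + δc²) = √(2.89 + 0.00292) = 1.70, so δu/u = 0.0280.
Q is then a monomial in u, y, x:
δQ/Q = √((δu/u)² + (2·δy/y)² + (2·δx/x)²) = √(0.000787 + 0.000594 + 0.000123) = 0.0388
Q = 3.18e+07, so δQ = 0.0388 × 3.18e+07 = 1.23e+06.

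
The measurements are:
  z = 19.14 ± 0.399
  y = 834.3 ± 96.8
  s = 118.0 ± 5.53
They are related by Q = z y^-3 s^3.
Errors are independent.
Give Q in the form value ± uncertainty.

Products/powers → add relative errors in quadrature, weighted by exponent:
  (1·δz/z)² = (1×0.0208)² = 0.000435;  (-3·δy/y)² = (-3×0.116)² = 0.121;  (3·δs/s)² = (3×0.0469)² = 0.0198
δQ/Q = √(0.141) = 0.376
Q = 0.05415, so δQ = 0.376 × 0.05415 = 0.0204.

0.05415 ± 0.0204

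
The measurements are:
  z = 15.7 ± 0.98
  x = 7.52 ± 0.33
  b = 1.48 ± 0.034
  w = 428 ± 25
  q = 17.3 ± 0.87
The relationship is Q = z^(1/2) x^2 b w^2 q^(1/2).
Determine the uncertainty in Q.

3.87e+07

Q is a product of powers, so relative uncertainties combine in quadrature:
  (½·δz/z)² = (0.5×0.0624)² = 0.000974;  (2·δx/x)² = (2×0.0439)² = 0.00770;  (1·δb/b)² = (1×0.0230)² = 0.000528;  (2·δw/w)² = (2×0.0584)² = 0.0136;  (½·δq/q)² = (0.5×0.0503)² = 0.000632
δQ/Q = √(0.0235) = 0.153
Q = 2.53e+08, so δQ = 0.153 × 2.53e+08 = 3.87e+07.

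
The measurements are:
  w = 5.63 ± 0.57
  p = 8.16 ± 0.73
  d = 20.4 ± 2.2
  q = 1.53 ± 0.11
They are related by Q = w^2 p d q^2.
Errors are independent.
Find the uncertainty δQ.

Relative error in a monomial: (δQ/Q)² = Σ (nᵢ · δxᵢ/xᵢ)².
  (2·δw/w)² = (2×0.101)² = 0.0410;  (1·δp/p)² = (1×0.0895)² = 0.00800;  (1·δd/d)² = (1×0.108)² = 0.0116;  (2·δq/q)² = (2×0.0719)² = 0.0207
δQ/Q = √(0.0813) = 0.285
Q = 12400, so δQ = 0.285 × 12400 = 3520.

3520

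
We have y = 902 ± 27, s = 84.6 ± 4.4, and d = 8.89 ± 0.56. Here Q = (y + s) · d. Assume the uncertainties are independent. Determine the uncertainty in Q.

604

Let u = y + s = 987. δu = √(δy² + δs²) = √(729 + 19.4) = 27.4, so δu/u = 0.0277.
Q is then a monomial in u, d:
δQ/Q = √((δu/u)² + (1·δd/d)²) = √(0.000769 + 0.00397) = 0.0688
Q = 8770, so δQ = 0.0688 × 8770 = 604.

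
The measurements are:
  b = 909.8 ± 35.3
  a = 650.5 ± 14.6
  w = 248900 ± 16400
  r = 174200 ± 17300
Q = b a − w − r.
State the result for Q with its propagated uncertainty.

168700 ± 35700

Let p = b·a = 591800. δp/p = √((1·δb/b)² + (1·δa/a)²) = √(0.00151 + 0.000504) = 0.0448, so δp = 26500.
Q = p − w − r: δQ = √(δp² + δw² + δr²) = √(7.04e+08 + 2.69e+08 + 2.99e+08) = 35700
Q = 168700.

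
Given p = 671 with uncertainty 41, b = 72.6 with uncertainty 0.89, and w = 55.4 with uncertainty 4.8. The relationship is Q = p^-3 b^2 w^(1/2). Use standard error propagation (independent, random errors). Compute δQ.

2.47e-05

Relative error in a monomial: (δQ/Q)² = Σ (nᵢ · δxᵢ/xᵢ)².
  (-3·δp/p)² = (-3×0.0611)² = 0.0336;  (2·δb/b)² = (2×0.0123)² = 0.000601;  (½·δw/w)² = (0.5×0.0866)² = 0.00188
δQ/Q = √(0.0361) = 0.190
Q = 0.000130, so δQ = 0.190 × 0.000130 = 2.47e-05.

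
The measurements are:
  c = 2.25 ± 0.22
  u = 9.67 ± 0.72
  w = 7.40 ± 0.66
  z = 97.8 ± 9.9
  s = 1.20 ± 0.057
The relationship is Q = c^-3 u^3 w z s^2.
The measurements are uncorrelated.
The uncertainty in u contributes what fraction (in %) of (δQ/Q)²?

30.6%

(δQ/Q)² = (-3·δc/c)² + (3·δu/u)² + (1·δw/w)² + (1·δz/z)² + (2·δs/s)²
  c term: (-3×0.0978)² = 0.0860
  u term: (3×0.0745)² = 0.0499
  w term: (1×0.0892)² = 0.00795
  z term: (1×0.101)² = 0.0102
  s term: (2×0.0475)² = 0.00903
Total = 0.163. Share from u = 0.0499/0.163 = 0.306.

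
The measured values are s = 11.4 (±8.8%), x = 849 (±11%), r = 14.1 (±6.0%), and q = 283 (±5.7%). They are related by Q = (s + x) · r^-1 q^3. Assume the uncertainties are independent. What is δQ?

2.92e+08

Let u = s + x = 860. δu = √(δs² + δx²) = √(1.01 + 8720) = 93.4, so δu/u = 0.109.
Q is then a monomial in u, r, q:
δQ/Q = √((δu/u)² + (-1·δr/r)² + (3·δq/q)²) = √(0.0118 + 0.00360 + 0.0292) = 0.211
Q = 1.38e+09, so δQ = 0.211 × 1.38e+09 = 2.92e+08.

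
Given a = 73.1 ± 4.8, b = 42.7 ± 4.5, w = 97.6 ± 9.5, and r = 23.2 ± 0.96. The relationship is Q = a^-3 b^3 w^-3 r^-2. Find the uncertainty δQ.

Relative error in a monomial: (δQ/Q)² = Σ (nᵢ · δxᵢ/xᵢ)².
  (-3·δa/a)² = (-3×0.0657)² = 0.0388;  (3·δb/b)² = (3×0.105)² = 0.1000;  (-3·δw/w)² = (-3×0.0973)² = 0.0853;  (-2·δr/r)² = (-2×0.0414)² = 0.00685
δQ/Q = √(0.231) = 0.480
Q = 3.98e-10, so δQ = 0.480 × 3.98e-10 = 1.91e-10.

1.91e-10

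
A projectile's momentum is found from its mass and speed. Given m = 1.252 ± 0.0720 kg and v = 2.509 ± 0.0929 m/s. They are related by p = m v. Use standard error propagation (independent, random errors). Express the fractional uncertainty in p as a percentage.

Products/powers → add relative errors in quadrature, weighted by exponent:
  (1·δm/m)² = (1×0.0575)² = 0.00331;  (1·δv/v)² = (1×0.0370)² = 0.00137
δp/p = √(0.00468) = 0.0684

6.84%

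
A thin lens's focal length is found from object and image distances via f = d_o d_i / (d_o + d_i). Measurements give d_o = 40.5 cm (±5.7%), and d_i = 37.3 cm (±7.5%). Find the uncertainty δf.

∂f/∂d_o = (d_i/(d_o+d_i))² = 0.230;  ∂f/∂d_i = (d_o/(d_o+d_i))² = 0.271
δf = √((∂f/∂d_o · δd_o)² + (∂f/∂d_i · δd_i)²) = √(0.282 + 0.575) = 0.925 cm

0.925 cm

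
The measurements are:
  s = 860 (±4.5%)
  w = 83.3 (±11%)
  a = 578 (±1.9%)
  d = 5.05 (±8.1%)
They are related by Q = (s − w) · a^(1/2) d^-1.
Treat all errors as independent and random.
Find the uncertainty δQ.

Let u = s − w = 777. δu = √(δs² + δw²) = √(1500 + 84.0) = 39.8, so δu/u = 0.0512.
Q is then a monomial in u, a, d:
δQ/Q = √((δu/u)² + (½·δa/a)² + (-1·δd/d)²) = √(0.00262 + 9.02e-05 + 0.00656) = 0.0963
Q = 3700, so δQ = 0.0963 × 3700 = 356.

356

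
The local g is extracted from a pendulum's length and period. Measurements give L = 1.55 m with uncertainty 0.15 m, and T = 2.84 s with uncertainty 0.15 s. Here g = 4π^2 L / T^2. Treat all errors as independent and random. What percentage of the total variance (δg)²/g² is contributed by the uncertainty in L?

(δg/g)² = (1·δL/L)² + (-2·δT/T)²
  L term: (1×0.0968)² = 0.00937
  T term: (-2×0.0528)² = 0.0112
Total = 0.0205. Share from L = 0.00937/0.0205 = 0.456.

45.6%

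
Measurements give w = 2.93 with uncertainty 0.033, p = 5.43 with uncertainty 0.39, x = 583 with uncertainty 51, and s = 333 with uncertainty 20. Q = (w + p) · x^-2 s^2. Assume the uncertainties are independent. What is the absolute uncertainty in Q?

0.593

Let u = w + p = 8.36. δu = √(δw² + δp²) = √(0.00109 + 0.152) = 0.391, so δu/u = 0.0468.
Q is then a monomial in u, x, s:
δQ/Q = √((δu/u)² + (-2·δx/x)² + (2·δs/s)²) = √(0.00219 + 0.0306 + 0.0144) = 0.217
Q = 2.73, so δQ = 0.217 × 2.73 = 0.593.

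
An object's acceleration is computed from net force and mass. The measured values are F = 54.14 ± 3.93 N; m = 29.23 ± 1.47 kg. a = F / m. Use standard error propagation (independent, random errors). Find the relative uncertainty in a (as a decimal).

Relative error in a monomial: (δa/a)² = Σ (nᵢ · δxᵢ/xᵢ)².
  (1·δF/F)² = (1×0.0726)² = 0.00527;  (-1·δm/m)² = (-1×0.0503)² = 0.00253
δa/a = √(0.00780) = 0.0883

0.0883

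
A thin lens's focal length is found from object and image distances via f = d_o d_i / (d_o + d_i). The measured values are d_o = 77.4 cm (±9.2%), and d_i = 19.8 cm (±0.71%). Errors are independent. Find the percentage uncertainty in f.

1.96%

∂f/∂d_o = (d_i/(d_o+d_i))² = 0.0415;  ∂f/∂d_i = (d_o/(d_o+d_i))² = 0.634
δf = √((∂f/∂d_o · δd_o)² + (∂f/∂d_i · δd_i)²) = √(0.0873 + 0.00795) = 0.309 cm
f = 15.8 cm, so δf/f = 0.309/15.8 = 0.0196.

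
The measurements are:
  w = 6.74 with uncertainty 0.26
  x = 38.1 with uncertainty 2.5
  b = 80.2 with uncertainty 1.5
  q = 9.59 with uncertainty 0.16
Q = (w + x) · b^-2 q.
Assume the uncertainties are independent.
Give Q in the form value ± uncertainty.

0.0669 ± 0.00464

Let u = w + x = 44.8. δu = √(δw² + δx²) = √(0.0676 + 6.25) = 2.51, so δu/u = 0.0561.
Q is then a monomial in u, b, q:
δQ/Q = √((δu/u)² + (-2·δb/b)² + (1·δq/q)²) = √(0.00314 + 0.00140 + 0.000278) = 0.0694
Q = 0.0669, so δQ = 0.0694 × 0.0669 = 0.00464.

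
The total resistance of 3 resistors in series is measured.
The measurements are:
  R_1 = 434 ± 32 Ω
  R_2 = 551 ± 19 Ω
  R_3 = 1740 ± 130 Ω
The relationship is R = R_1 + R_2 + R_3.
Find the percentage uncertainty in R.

Sums and differences: (δR)² = Σ (cᵢ δxᵢ)².
  (δR_1)² = 1020;  (δR_2)² = 361;  (δR_3)² = 16900
δR = √(18300) = 135 Ω
R = 2720 Ω, so δR/R = 135/2720 = 0.0496.

4.96%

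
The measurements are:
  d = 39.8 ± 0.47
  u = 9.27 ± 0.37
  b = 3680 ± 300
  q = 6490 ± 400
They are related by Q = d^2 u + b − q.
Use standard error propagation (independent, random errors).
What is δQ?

Let p = d^2·u = 14700. δp/p = √((2·δd/d)² + (1·δu/u)²) = √(0.000558 + 0.00159) = 0.0464, so δp = 681.
Q = p + b − q: δQ = √(δp² + δb² + δq²) = √(4.64e+05 + 90000 + 1.6e+05) = 845

845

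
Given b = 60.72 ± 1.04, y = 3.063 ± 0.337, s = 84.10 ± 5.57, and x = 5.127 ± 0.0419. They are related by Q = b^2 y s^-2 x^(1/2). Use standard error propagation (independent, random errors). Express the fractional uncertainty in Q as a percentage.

Each factor contributes (exponent × relative error)² to (δQ/Q)²:
  (2·δb/b)² = (2×0.0171)² = 0.00117;  (1·δy/y)² = (1×0.110)² = 0.0121;  (-2·δs/s)² = (-2×0.0662)² = 0.0175;  (½·δx/x)² = (0.5×0.00817)² = 1.67e-05
δQ/Q = √(0.0308) = 0.176

17.6%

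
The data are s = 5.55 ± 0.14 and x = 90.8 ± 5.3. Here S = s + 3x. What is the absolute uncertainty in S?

15.9

S is a linear combination, so absolute uncertainties add in quadrature:
  (δs)² = 0.0196;  (3·δx)² = 253
δS = √(253) = 15.9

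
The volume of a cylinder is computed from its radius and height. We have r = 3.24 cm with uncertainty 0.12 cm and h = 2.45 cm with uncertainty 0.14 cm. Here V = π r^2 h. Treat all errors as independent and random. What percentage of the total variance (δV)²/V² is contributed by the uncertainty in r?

(δV/V)² = (2·δr/r)² + (1·δh/h)²
  r term: (2×0.0370)² = 0.00549
  h term: (1×0.0571)² = 0.00327
Total = 0.00875. Share from r = 0.00549/0.00875 = 0.627.

62.7%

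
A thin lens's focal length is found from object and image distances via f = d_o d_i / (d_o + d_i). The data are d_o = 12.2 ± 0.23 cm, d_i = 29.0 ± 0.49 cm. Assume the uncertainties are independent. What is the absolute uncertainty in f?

0.122 cm

∂f/∂d_o = (d_i/(d_o+d_i))² = 0.495;  ∂f/∂d_i = (d_o/(d_o+d_i))² = 0.0877
δf = √((∂f/∂d_o · δd_o)² + (∂f/∂d_i · δd_i)²) = √(0.0130 + 0.00185) = 0.122 cm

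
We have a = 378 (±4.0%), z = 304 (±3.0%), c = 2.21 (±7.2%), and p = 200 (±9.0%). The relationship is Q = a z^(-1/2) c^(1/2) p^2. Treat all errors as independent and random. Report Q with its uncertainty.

(1.29 ± 0.243) × 10^6

Since Q is a product/quotient, work with relative uncertainties:
  (1·δa/a)² = (1×0.0400)² = 0.00160;  (−½·δz/z)² = (-0.5×0.0300)² = 0.000225;  (½·δc/c)² = (0.5×0.0720)² = 0.00130;  (2·δp/p)² = (2×0.0900)² = 0.0324
δQ/Q = √(0.0355) = 0.188
Q = 1.29e+06, so δQ = 0.188 × 1.29e+06 = 2.43e+05.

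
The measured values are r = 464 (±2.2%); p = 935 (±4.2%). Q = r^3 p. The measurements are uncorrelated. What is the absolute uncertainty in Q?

For a monomial Q ∝ r^3, p, fractional errors add in quadrature:
  (3·δr/r)² = (3×0.0220)² = 0.00436;  (1·δp/p)² = (1×0.0420)² = 0.00176
δQ/Q = √(0.00612) = 0.0782
Q = 9.34e+10, so δQ = 0.0782 × 9.34e+10 = 7.31e+09.

7.31e+09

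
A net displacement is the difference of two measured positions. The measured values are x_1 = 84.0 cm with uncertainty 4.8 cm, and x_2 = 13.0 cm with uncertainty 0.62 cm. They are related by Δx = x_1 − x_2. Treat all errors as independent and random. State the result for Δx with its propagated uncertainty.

Sums and differences: (δΔx)² = Σ (cᵢ δxᵢ)².
  (δx_1)² = 23.0;  (δx_2)² = 0.384
δΔx = √(23.4) = 4.84 cm
Δx = 71.0 cm.

71.0 ± 4.84 cm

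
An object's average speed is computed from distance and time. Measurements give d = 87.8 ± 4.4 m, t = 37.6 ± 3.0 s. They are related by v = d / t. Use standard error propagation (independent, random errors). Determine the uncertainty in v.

0.220 m/s

Since v is a product/quotient, work with relative uncertainties:
  (1·δd/d)² = (1×0.0501)² = 0.00251;  (-1·δt/t)² = (-1×0.0798)² = 0.00637
δv/v = √(0.00888) = 0.0942
v = 2.34 m/s, so δv = 0.0942 × 2.34 = 0.220 m/s.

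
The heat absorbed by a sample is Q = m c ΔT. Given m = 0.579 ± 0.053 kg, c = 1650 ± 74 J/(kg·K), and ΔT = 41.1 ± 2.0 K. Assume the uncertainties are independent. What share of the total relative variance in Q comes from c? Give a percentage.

15.8%

(δQ/Q)² = (1·δm/m)² + (1·δc/c)² + (1·δΔT/ΔT)²
  m term: (1×0.0915)² = 0.00838
  c term: (1×0.0448)² = 0.00201
  ΔT term: (1×0.0487)² = 0.00237
Total = 0.0128. Share from c = 0.00201/0.0128 = 0.158.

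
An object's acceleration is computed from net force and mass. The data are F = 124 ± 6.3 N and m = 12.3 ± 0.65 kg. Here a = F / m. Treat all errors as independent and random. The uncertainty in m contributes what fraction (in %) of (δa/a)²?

52.0%

(δa/a)² = (1·δF/F)² + (-1·δm/m)²
  F term: (1×0.0508)² = 0.00258
  m term: (-1×0.0528)² = 0.00279
Total = 0.00537. Share from m = 0.00279/0.00537 = 0.520.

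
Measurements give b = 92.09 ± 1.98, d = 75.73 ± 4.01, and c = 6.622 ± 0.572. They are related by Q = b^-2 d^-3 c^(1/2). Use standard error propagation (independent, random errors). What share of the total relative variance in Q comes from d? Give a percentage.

(δQ/Q)² = (-2·δb/b)² + (-3·δd/d)² + (½·δc/c)²
  b term: (-2×0.0215)² = 0.00185
  d term: (-3×0.0530)² = 0.0252
  c term: (0.5×0.0864)² = 0.00187
Total = 0.0289. Share from d = 0.0252/0.0289 = 0.872.

87.2%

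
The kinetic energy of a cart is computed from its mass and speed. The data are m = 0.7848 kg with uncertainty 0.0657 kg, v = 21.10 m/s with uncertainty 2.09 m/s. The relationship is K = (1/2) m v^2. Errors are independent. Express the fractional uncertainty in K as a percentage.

21.5%

Products/powers → add relative errors in quadrature, weighted by exponent:
  (1·δm/m)² = (1×0.0837)² = 0.00701;  (2·δv/v)² = (2×0.0991)² = 0.0392
δK/K = √(0.0463) = 0.215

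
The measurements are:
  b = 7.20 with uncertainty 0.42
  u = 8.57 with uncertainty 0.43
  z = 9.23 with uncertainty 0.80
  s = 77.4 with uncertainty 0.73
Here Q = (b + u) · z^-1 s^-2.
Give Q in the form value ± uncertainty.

(2.85 ± 0.275) × 10^-4

Let w = b + u = 15.8. δw = √(δb² + δu²) = √(0.176 + 0.185) = 0.601, so δw/w = 0.0381.
Q is then a monomial in w, z, s:
δQ/Q = √((δw/w)² + (-1·δz/z)² + (-2·δs/s)²) = √(0.00145 + 0.00751 + 0.000356) = 0.0965
Q = 0.000285, so δQ = 0.0965 × 0.000285 = 2.75e-05.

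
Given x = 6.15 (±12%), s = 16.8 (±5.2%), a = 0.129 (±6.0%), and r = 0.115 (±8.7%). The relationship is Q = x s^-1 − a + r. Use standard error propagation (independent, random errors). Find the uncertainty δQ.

Let p = x·s^-1 = 0.366. δp/p = √((1·δx/x)² + (-1·δs/s)²) = √(0.0144 + 0.00270) = 0.131, so δp = 0.0479.
Q = p − a + r: δQ = √(δp² + δa² + δr²) = √(0.00229 + 5.99e-05 + 0.000100) = 0.0495

0.0495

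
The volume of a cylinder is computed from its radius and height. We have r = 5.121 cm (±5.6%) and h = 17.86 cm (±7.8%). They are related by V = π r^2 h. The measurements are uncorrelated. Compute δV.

201 cm^3

Since V is a product/quotient, work with relative uncertainties:
  (2·δr/r)² = (2×0.0560)² = 0.0125;  (1·δh/h)² = (1×0.0780)² = 0.00608
δV/V = √(0.0186) = 0.136
V = 1471 cm^3, so δV = 0.136 × 1471 = 201 cm^3.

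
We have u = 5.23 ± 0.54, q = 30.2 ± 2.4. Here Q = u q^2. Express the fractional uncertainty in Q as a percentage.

19.0%

Since Q is a product/quotient, work with relative uncertainties:
  (1·δu/u)² = (1×0.103)² = 0.0107;  (2·δq/q)² = (2×0.0795)² = 0.0253
δQ/Q = √(0.0359) = 0.190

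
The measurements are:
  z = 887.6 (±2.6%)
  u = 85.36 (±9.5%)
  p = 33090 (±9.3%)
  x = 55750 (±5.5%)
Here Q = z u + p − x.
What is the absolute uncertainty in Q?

Let w = z·u = 75770. δw/w = √((1·δz/z)² + (1·δu/u)²) = √(0.000676 + 0.00903) = 0.0985, so δw = 7460.
Q = w + p − x: δQ = √(δw² + δp² + δx²) = √(5.57e+07 + 9.47e+06 + 9.4e+06) = 8630

8630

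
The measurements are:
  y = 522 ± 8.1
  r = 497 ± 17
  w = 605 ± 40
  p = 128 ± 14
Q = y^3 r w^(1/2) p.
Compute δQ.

For a monomial Q ∝ y^3, r, w^(1/2), p, fractional errors add in quadrature:
  (3·δy/y)² = (3×0.0155)² = 0.00217;  (1·δr/r)² = (1×0.0342)² = 0.00117;  (½·δw/w)² = (0.5×0.0661)² = 0.00109;  (1·δp/p)² = (1×0.109)² = 0.0120
δQ/Q = √(0.0164) = 0.128
Q = 2.23e+14, so δQ = 0.128 × 2.23e+14 = 2.85e+13.

2.85e+13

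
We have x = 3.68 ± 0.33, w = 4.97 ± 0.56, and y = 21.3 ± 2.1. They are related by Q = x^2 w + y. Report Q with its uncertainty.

Let p = x^2·w = 67.3. δp/p = √((2·δx/x)² + (1·δw/w)²) = √(0.0322 + 0.0127) = 0.212, so δp = 14.3.
Q = p + y: δQ = √(δp² + δy²) = √(203 + 4.41) = 14.4
Q = 88.6.

88.6 ± 14.4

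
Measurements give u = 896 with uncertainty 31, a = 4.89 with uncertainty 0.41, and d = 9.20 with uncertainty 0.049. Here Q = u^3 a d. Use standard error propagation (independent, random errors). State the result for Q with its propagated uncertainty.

Products/powers → add relative errors in quadrature, weighted by exponent:
  (3·δu/u)² = (3×0.0346)² = 0.0108;  (1·δa/a)² = (1×0.0838)² = 0.00703;  (1·δd/d)² = (1×0.00533)² = 2.84e-05
δQ/Q = √(0.0178) = 0.134
Q = 3.24e+10, so δQ = 0.134 × 3.24e+10 = 4.32e+09.

(3.24 ± 0.432) × 10^10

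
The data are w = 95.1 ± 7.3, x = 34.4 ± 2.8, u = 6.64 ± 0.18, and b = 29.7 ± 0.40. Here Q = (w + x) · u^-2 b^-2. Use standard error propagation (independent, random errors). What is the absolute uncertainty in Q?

0.000285

Let h = w + x = 130. δh = √(δw² + δx²) = √(53.3 + 7.84) = 7.82, so δh/h = 0.0604.
Q is then a monomial in h, u, b:
δQ/Q = √((δh/h)² + (-2·δu/u)² + (-2·δb/b)²) = √(0.00365 + 0.00294 + 0.000726) = 0.0855
Q = 0.00333, so δQ = 0.0855 × 0.00333 = 0.000285.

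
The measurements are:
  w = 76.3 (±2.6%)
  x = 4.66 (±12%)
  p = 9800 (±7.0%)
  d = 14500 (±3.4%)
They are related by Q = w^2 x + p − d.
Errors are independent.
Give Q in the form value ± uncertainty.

Let h = w^2·x = 27100. δh/h = √((2·δw/w)² + (1·δx/x)²) = √(0.00270 + 0.0144) = 0.131, so δh = 3550.
Q = h + p − d: δQ = √(δh² + δp² + δd²) = √(1.26e+07 + 4.71e+05 + 2.43e+05) = 3650
Q = 22400.

22400 ± 3650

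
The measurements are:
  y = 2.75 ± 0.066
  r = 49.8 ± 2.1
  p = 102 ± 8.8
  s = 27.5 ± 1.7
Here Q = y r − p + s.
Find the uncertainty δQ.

11.2

Let w = y·r = 137. δw/w = √((1·δy/y)² + (1·δr/r)²) = √(0.000576 + 0.00178) = 0.0485, so δw = 6.64.
Q = w − p + s: δQ = √(δw² + δp² + δs²) = √(44.2 + 77.4 + 2.89) = 11.2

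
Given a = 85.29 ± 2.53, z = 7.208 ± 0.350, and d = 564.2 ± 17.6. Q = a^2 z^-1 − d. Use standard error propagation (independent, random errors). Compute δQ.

Let p = a^2·z^-1 = 1009. δp/p = √((2·δa/a)² + (-1·δz/z)²) = √(0.00352 + 0.00236) = 0.0767, so δp = 77.4.
Q = p − d: δQ = √(δp² + δd²) = √(5990 + 310) = 79.3

79.3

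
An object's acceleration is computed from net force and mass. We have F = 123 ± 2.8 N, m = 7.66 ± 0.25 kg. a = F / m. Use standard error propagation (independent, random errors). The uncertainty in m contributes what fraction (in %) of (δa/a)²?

67.3%

(δa/a)² = (1·δF/F)² + (-1·δm/m)²
  F term: (1×0.0228)² = 0.000518
  m term: (-1×0.0326)² = 0.00107
Total = 0.00158. Share from m = 0.00107/0.00158 = 0.673.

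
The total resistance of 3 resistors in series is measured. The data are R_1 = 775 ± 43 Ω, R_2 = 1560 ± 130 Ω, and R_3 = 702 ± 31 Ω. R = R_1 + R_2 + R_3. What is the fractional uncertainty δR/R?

Each term contributes (cᵢ δxᵢ)² to (δR)²:
  (δR_1)² = 1850;  (δR_2)² = 16900;  (δR_3)² = 961
δR = √(19700) = 140 Ω
R = 3040 Ω, so δR/R = 140/3040 = 0.0462.

0.0462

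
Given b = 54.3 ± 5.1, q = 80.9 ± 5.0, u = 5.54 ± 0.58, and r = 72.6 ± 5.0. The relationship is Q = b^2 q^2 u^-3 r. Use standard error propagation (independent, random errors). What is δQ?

Since Q is a product/quotient, work with relative uncertainties:
  (2·δb/b)² = (2×0.0939)² = 0.0353;  (2·δq/q)² = (2×0.0618)² = 0.0153;  (-3·δu/u)² = (-3×0.105)² = 0.0986;  (1·δr/r)² = (1×0.0689)² = 0.00474
δQ/Q = √(0.154) = 0.392
Q = 8.24e+06, so δQ = 0.392 × 8.24e+06 = 3.23e+06.

3.23e+06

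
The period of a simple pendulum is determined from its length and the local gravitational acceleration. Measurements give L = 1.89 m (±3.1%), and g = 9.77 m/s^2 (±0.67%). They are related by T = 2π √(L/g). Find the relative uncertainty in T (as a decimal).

0.0159

T is a product of powers, so relative uncertainties combine in quadrature:
  (½·δL/L)² = (0.5×0.0310)² = 0.000240;  (−½·δg/g)² = (-0.5×0.00670)² = 1.12e-05
δT/T = √(0.000251) = 0.0159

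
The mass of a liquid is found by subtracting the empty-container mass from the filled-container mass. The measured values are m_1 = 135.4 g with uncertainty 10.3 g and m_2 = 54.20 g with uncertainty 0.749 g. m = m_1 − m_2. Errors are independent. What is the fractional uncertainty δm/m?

0.127

For a sum/difference, combine absolute errors in quadrature:
  (δm_1)² = 106;  (δm_2)² = 0.561
δm = √(107) = 10.3 g
m = 81.20 g, so δm/m = 10.3/81.20 = 0.127.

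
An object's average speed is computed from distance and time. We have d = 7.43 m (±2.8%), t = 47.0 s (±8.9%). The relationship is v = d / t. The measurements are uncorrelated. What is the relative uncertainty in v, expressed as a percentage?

9.33%

Relative error in a monomial: (δv/v)² = Σ (nᵢ · δxᵢ/xᵢ)².
  (1·δd/d)² = (1×0.0280)² = 0.000784;  (-1·δt/t)² = (-1×0.0890)² = 0.00792
δv/v = √(0.00871) = 0.0933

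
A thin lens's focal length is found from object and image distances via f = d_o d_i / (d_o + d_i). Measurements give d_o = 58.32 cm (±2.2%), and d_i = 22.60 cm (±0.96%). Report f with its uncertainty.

16.29 ± 0.151 cm

∂f/∂d_o = (d_i/(d_o+d_i))² = 0.0780;  ∂f/∂d_i = (d_o/(d_o+d_i))² = 0.519
δf = √((∂f/∂d_o · δd_o)² + (∂f/∂d_i · δd_i)²) = √(0.0100 + 0.0127) = 0.151 cm
f = 16.29 cm.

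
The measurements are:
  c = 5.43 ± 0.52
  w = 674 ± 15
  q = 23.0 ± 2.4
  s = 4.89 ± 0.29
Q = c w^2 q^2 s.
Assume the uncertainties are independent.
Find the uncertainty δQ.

1.54e+09

Q is a product of powers, so relative uncertainties combine in quadrature:
  (1·δc/c)² = (1×0.0958)² = 0.00917;  (2·δw/w)² = (2×0.0223)² = 0.00198;  (2·δq/q)² = (2×0.104)² = 0.0436;  (1·δs/s)² = (1×0.0593)² = 0.00352
δQ/Q = √(0.0582) = 0.241
Q = 6.38e+09, so δQ = 0.241 × 6.38e+09 = 1.54e+09.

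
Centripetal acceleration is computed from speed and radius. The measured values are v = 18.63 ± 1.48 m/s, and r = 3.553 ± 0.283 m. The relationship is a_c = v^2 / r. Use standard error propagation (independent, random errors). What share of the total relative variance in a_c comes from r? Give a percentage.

(δa_c/a_c)² = (2·δv/v)² + (-1·δr/r)²
  v term: (2×0.0794)² = 0.0252
  r term: (-1×0.0797)² = 0.00634
Total = 0.0316. Share from r = 0.00634/0.0316 = 0.201.

20.1%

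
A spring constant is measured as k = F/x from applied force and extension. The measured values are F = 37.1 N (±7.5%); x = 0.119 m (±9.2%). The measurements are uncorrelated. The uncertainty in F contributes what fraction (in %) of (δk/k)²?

39.9%

(δk/k)² = (1·δF/F)² + (-1·δx/x)²
  F term: (1×0.0750)² = 0.00562
  x term: (-1×0.0920)² = 0.00846
Total = 0.0141. Share from F = 0.00562/0.0141 = 0.399.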